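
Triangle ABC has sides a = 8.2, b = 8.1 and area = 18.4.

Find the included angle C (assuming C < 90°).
Area = ½·a·b·sin(C)  ⇒  sin(C) = 2·Area/(a·b) = 2·18.4/(8.2·8.1) = 36.8/66.42 ≈ 0.55405
C = arcsin(0.55405) ≈ 33.6453° (taking the acute solution since C < 90°)

C = 33.65°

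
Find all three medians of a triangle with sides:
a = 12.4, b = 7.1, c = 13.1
Median formula: m_a = ½√(2b² + 2c² − a²) (and cyclically). a² = 153.76, b² = 50.41, c² = 171.61.
m_a = ½√(2·50.41 + 2·171.61 − 153.76) = ½√290.28 ≈ ½·17.0376 ≈ 8.5188
m_b = ½√(2·153.76 + 2·171.61 − 50.41) = ½√600.33 ≈ ½·24.5016 ≈ 12.2508
m_c = ½√(2·153.76 + 2·50.41 − 171.61) = ½√236.73 ≈ ½·15.386 ≈ 7.69302

m_a = 8.519, m_b = 12.25, m_c = 7.693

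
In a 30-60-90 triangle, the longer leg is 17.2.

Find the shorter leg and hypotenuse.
In a 30-60-90 triangle the sides are in ratio 1 : √3 : 2, so short leg = long leg/√3 and hypotenuse = 2·(short leg).
Short leg = 17.2/√3 ≈ 17.2/1.73205 ≈ 9.93042
Hypotenuse = 2·9.93042 ≈ 19.8608

Short leg = 9.93, Hypotenuse = 19.86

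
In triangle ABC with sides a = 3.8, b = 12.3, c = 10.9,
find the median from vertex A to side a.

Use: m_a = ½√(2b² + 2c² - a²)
m_a = ½√(2·12.3² + 2·10.9² − 3.8²) = ½√(2·151.29 + 2·118.81 − 14.44) = ½√(302.58 + 237.62 − 14.44) = ½√525.76
√525.76 ≈ 22.9295, so m_a ≈ 11.4647

m_a = 11.46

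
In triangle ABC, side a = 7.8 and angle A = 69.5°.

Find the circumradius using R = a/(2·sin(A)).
R = a/(2·sin(A)) = 7.8/(2·sin(69.5°))
sin(69.5°) ≈ 0.936672
R ≈ 7.8/(2·0.936672) = 7.8/1.87334 ≈ 4.16368

R = 4.164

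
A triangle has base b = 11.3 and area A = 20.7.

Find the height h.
A = ½·b·h  ⇒  h = 2A/b = 2·20.7/11.3 = 41.4/11.3 ≈ 3.66372

h = 3.664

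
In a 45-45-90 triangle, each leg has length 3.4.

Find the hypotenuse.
In a 45-45-90 triangle the sides are in ratio 1 : 1 : √2, so hypotenuse = leg·√2.
Hypotenuse = 3.4·√2 ≈ 3.4·1.41421 ≈ 4.80833

Hypotenuse = 3.4√2 = 4.808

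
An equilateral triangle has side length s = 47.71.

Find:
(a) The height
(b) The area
(a) The height splits the triangle into two 30-60-90 halves: h = s·√3/2 = 47.71·1.73205/2 ≈ 82.6361/2 ≈ 41.3181
(b) Area = (√3/4)·s² = (√3/4)·47.71² = (√3/4)·2276.2441 ≈ 0.433013·2276.2441 ≈ 985.643

Height = 41.32, Area = 985.6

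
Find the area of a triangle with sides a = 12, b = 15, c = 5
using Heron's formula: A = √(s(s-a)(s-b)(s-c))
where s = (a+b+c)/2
s = (12 + 15 + 5)/2 = 32/2 = 16
s − a = 4, s − b = 1, s − c = 11
s(s−a)(s−b)(s−c) = 16·4·1·11 = 704
Area = √704 ≈ 26.533

s = 16.0, Area = 26.53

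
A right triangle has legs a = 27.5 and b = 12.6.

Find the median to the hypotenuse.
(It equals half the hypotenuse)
Hypotenuse c = √(a² + b²) = √(756.25 + 158.76) = √915.01 ≈ 30.2491
Median to hypotenuse = c/2 ≈ 30.2491/2 ≈ 15.1246

Median = 15.12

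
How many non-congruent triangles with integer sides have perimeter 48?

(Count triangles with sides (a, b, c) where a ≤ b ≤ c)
Let a ≤ b ≤ c with a + b + c = 48. The only binding inequality is a + b > c, i.e. 48 − c > c, so c < 48/2; and c ≥ 48/3 since c is the largest side.
So 16 ≤ c ≤ 23. For each c, b runs from ⌈(48 − c)/2⌉ up to c (then a = 48 − b − c satisfies 1 ≤ a ≤ b automatically), giving c − ⌈(48 − c)/2⌉ + 1 choices.
Summing over c: 1 + 2 + 4 + 5 + 7 + 8 + 10 + 11 = 48
Check (closed form: nearest integer to p²/48 for even p, (p+3)²/48 for odd p): 48²/48 = 2304/48 ≈ 48.00 → 48

48 triangles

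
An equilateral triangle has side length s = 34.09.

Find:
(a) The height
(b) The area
(a) The height splits the triangle into two 30-60-90 halves: h = s·√3/2 = 34.09·1.73205/2 ≈ 59.0456/2 ≈ 29.5228
(b) Area = (√3/4)·s² = (√3/4)·34.09² = (√3/4)·1162.1281 ≈ 0.433013·1162.1281 ≈ 503.216

Height = 29.52, Area = 503.2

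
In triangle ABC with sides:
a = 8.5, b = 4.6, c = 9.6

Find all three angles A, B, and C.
Law of cosines for each angle (a² = 72.25, b² = 21.16, c² = 92.16):
cos(A) = (b² + c² − a²)/(2bc) = (21.16 + 92.16 − 72.25)/(2·4.6·9.6) = 41.07/88.32 ≈ 0.465014  ⇒  A ≈ 62.2889°
cos(B) = (a² + c² − b²)/(2ac) = (72.25 + 92.16 − 21.16)/(2·8.5·9.6) = 143.25/163.2 ≈ 0.877757  ⇒  B ≈ 28.627°
cos(C) = (a² + b² − c²)/(2ab) = (72.25 + 21.16 − 92.16)/(2·8.5·4.6) = 1.25/78.2 ≈ 0.0159847  ⇒  C ≈ 89.0841°
Check: A + B + C ≈ 180°

A = 62.29°, B = 28.63°, C = 89.08°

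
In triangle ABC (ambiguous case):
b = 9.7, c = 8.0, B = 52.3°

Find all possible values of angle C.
b/sin(B) = c/sin(C)  ⇒  sin(C) = c·sin(B)/b = 8.0·sin(52.3°)/9.7
sin(52.3°) ≈ 0.791224
sin(C) ≈ 8.0·0.791224/9.7 ≈ 6.32979/9.7 ≈ 0.652555
Candidate 1: C₁ = arcsin(0.652555) ≈ 40.7346°  →  A = 180° − 52.3° − 40.7346° ≈ 86.9654° > 0, valid
Candidate 2: C₂ = 180° − C₁ ≈ 139.265°  →  A = 180° − 52.3° − 139.265° ≈ -11.5654° ≤ 0, not a valid triangle

C = 40.73° (one solution)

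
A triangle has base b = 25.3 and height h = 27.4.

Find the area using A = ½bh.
A = ½·b·h = ½·25.3·27.4 = ½·693.22 = 346.61

Area = 346.61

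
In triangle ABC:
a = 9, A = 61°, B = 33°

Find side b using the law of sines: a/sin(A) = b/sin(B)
a/sin(A) = b/sin(B)  ⇒  b = a·sin(B)/sin(A) = 9·sin(33°)/sin(61°)
sin(33°) ≈ 0.544639, sin(61°) ≈ 0.87462
b ≈ 9·0.544639/0.87462 ≈ 4.90175/0.87462 ≈ 5.60444

b = 5.604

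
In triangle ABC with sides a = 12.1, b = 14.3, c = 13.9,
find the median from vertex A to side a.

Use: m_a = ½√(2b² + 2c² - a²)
m_a = ½√(2·14.3² + 2·13.9² − 12.1²) = ½√(2·204.49 + 2·193.21 − 146.41) = ½√(408.98 + 386.42 − 146.41) = ½√648.99
√648.99 ≈ 25.4753, so m_a ≈ 12.7376

m_a = 12.74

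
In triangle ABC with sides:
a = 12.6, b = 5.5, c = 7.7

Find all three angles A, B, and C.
Law of cosines for each angle (a² = 158.76, b² = 30.25, c² = 59.29):
cos(A) = (b² + c² − a²)/(2bc) = (30.25 + 59.29 − 158.76)/(2·5.5·7.7) = -69.22/84.7 ≈ -0.817237  ⇒  A ≈ 144.809°
cos(B) = (a² + c² − b²)/(2ac) = (158.76 + 59.29 − 30.25)/(2·12.6·7.7) = 187.8/194.04 ≈ 0.967842  ⇒  B ≈ 14.5698°
cos(C) = (a² + b² − c²)/(2ab) = (158.76 + 30.25 − 59.29)/(2·12.6·5.5) = 129.72/138.6 ≈ 0.935931  ⇒  C ≈ 20.621°
Check: A + B + C ≈ 180°

A = 144.8°, B = 14.57°, C = 20.62°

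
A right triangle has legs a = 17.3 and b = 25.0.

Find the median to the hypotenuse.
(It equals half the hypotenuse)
Hypotenuse c = √(a² + b²) = √(299.29 + 625) = √924.29 ≈ 30.4021
Median to hypotenuse = c/2 ≈ 30.4021/2 ≈ 15.2011

Median = 15.2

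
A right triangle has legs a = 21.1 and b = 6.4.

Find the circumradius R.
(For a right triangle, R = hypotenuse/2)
Hypotenuse c = √(a² + b²) = √(445.21 + 40.96) = √486.17 ≈ 22.0493
R = c/2 ≈ 22.0493/2 ≈ 11.0246

R = 11.02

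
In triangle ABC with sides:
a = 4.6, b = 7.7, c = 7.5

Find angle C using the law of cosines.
c² = a² + b² − 2ab·cos(C)  ⇒  cos(C) = (a² + b² − c²)/(2ab)
cos(C) = (4.6² + 7.7² − 7.5²)/(2·4.6·7.7) = (21.16 + 59.29 − 56.25)/70.84 = 24.2/70.84 ≈ 0.341615
C = arccos(0.341615) ≈ 70.0247°

C = 70.02°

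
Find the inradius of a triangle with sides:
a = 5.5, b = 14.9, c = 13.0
r = Area/s where s is the semi-perimeter.
s = (5.5 + 14.9 + 13.0)/2 = 33.4/2 = 16.7
Area = √(s(s−a)(s−b)(s−c)) = √(16.7·11.2·1.8·3.7) ≈ √1245.69 ≈ 35.2943
r ≈ 35.2943/16.7 ≈ 2.11343

r = 2.113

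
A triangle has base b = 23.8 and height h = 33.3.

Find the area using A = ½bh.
A = ½·b·h = ½·23.8·33.3 = ½·792.54 = 396.27

Area = 396.27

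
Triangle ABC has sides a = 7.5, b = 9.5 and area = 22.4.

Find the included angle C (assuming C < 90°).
Area = ½·a·b·sin(C)  ⇒  sin(C) = 2·Area/(a·b) = 2·22.4/(7.5·9.5) = 44.8/71.25 ≈ 0.628772
C = arcsin(0.628772) ≈ 38.9596° (taking the acute solution since C < 90°)

C = 38.96°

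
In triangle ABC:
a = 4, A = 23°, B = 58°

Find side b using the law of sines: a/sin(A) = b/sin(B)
a/sin(A) = b/sin(B)  ⇒  b = a·sin(B)/sin(A) = 4·sin(58°)/sin(23°)
sin(58°) ≈ 0.848048, sin(23°) ≈ 0.390731
b ≈ 4·0.848048/0.390731 ≈ 3.39219/0.390731 ≈ 8.68165

b = 8.682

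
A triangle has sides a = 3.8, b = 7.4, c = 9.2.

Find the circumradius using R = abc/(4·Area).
First find the area with Heron's formula.
s = (3.8 + 7.4 + 9.2)/2 = 10.2
Area = √(s(s−a)(s−b)(s−c)) = √(10.2·6.4·2.8·1) ≈ √182.784 ≈ 13.5198
abc = 3.8·7.4·9.2 = 258.704
R = abc/(4·Area) ≈ 258.704/(4·13.5198) = 258.704/54.0791 ≈ 4.78381

R = 4.784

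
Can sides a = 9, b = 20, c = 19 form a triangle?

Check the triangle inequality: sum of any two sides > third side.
a + b vs c: 9 + 20 = 29 > 19  ✓
a + c vs b: 9 + 19 = 28 > 20  ✓
b + c vs a: 20 + 19 = 39 > 9  ✓

Yes, triangle inequality satisfied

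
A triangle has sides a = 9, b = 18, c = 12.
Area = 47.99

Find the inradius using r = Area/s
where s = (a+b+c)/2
s = (9 + 18 + 12)/2 = 39/2 = 19.5
r = Area/s = 47.99/19.5 ≈ 2.46103

r = 2.461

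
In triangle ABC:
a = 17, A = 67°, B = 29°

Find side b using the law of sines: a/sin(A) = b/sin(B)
a/sin(A) = b/sin(B)  ⇒  b = a·sin(B)/sin(A) = 17·sin(29°)/sin(67°)
sin(29°) ≈ 0.48481, sin(67°) ≈ 0.920505
b ≈ 17·0.48481/0.920505 ≈ 8.24176/0.920505 ≈ 8.95353

b = 8.954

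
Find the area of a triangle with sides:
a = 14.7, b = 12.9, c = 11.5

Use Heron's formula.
s = (14.7 + 12.9 + 11.5)/2 = 39.1/2 = 19.55
s − a = 4.85, s − b = 6.65, s − c = 8.05
s(s−a)(s−b)(s−c) = 19.55·4.85·6.65·8.05 ≈ 5075.82
Area = √5075.82 ≈ 71.2448

Area = 71.24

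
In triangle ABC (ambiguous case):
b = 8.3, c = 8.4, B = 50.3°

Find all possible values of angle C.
b/sin(B) = c/sin(C)  ⇒  sin(C) = c·sin(B)/b = 8.4·sin(50.3°)/8.3
sin(50.3°) ≈ 0.7694
sin(C) ≈ 8.4·0.7694/8.3 ≈ 6.46296/8.3 ≈ 0.778669
Candidate 1: C₁ = arcsin(0.778669) ≈ 51.1389°  →  A = 180° − 50.3° − 51.1389° ≈ 78.5611° > 0, valid
Candidate 2: C₂ = 180° − C₁ ≈ 128.861°  →  A = 180° − 50.3° − 128.861° ≈ 0.838911° > 0, valid

C = 51.14° or C = 128.9° (two solutions)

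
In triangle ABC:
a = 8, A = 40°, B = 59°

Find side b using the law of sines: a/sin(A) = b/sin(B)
a/sin(A) = b/sin(B)  ⇒  b = a·sin(B)/sin(A) = 8·sin(59°)/sin(40°)
sin(59°) ≈ 0.857167, sin(40°) ≈ 0.642788
b ≈ 8·0.857167/0.642788 ≈ 6.85734/0.642788 ≈ 10.6681

b = 10.67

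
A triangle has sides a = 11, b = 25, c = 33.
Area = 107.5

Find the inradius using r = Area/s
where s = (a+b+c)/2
s = (11 + 25 + 33)/2 = 69/2 = 34.5
r = Area/s = 107.5/34.5 ≈ 3.11594

r = 3.116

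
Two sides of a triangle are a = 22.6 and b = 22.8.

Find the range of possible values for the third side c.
Triangle inequality: |a − b| < c < a + b
|a − b| = |22.6 − 22.8| = 0.2
a + b = 22.6 + 22.8 = 45.4

0.2 < c < 45.4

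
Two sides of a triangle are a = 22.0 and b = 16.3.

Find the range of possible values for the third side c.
Triangle inequality: |a − b| < c < a + b
|a − b| = |22.0 − 16.3| = 5.7
a + b = 22.0 + 16.3 = 38.3

5.7 < c < 38.3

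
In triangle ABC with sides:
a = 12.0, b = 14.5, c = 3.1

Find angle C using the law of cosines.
c² = a² + b² − 2ab·cos(C)  ⇒  cos(C) = (a² + b² − c²)/(2ab)
cos(C) = (12.0² + 14.5² − 3.1²)/(2·12.0·14.5) = (144 + 210.25 − 9.61)/348 = 344.64/348 ≈ 0.990345
C = arccos(0.990345) ≈ 7.96834°

C = 7.968°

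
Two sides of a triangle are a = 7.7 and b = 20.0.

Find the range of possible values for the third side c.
Triangle inequality: |a − b| < c < a + b
|a − b| = |7.7 − 20.0| = 12.3
a + b = 7.7 + 20.0 = 27.7

12.3 < c < 27.7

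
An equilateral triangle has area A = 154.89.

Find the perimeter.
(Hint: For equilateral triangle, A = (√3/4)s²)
A = (√3/4)s²  ⇒  s² = 4A/√3 = 4·154.89/√3 = 619.56/1.73205 ≈ 357.703
s ≈ √357.703 ≈ 18.913
Perimeter = 3s ≈ 3·18.913 ≈ 56.7391

Perimeter = 56.74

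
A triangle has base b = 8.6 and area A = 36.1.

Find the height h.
A = ½·b·h  ⇒  h = 2A/b = 2·36.1/8.6 = 72.2/8.6 ≈ 8.39535

h = 8.395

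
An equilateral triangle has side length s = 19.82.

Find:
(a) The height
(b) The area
(a) The height splits the triangle into two 30-60-90 halves: h = s·√3/2 = 19.82·1.73205/2 ≈ 34.3292/2 ≈ 17.1646
(b) Area = (√3/4)·s² = (√3/4)·19.82² = (√3/4)·392.8324 ≈ 0.433013·392.8324 ≈ 170.101

Height = 17.16, Area = 170.1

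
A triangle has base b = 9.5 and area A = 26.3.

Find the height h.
A = ½·b·h  ⇒  h = 2A/b = 2·26.3/9.5 = 52.6/9.5 ≈ 5.53684

h = 5.537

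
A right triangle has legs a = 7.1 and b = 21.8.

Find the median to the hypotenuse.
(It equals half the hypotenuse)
Hypotenuse c = √(a² + b²) = √(50.41 + 475.24) = √525.65 ≈ 22.9271
Median to hypotenuse = c/2 ≈ 22.9271/2 ≈ 11.4635

Median = 11.46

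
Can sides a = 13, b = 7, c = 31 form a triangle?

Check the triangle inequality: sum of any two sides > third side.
a + b vs c: 13 + 7 = 20 ≤ 31  ✗
a + c vs b: 13 + 31 = 44 > 7  ✓
b + c vs a: 7 + 31 = 38 > 13  ✓

No: 13 + 7 = 20 is not > 31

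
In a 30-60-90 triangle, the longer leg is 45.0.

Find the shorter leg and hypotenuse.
In a 30-60-90 triangle the sides are in ratio 1 : √3 : 2, so short leg = long leg/√3 and hypotenuse = 2·(short leg).
Short leg = 45.0/√3 ≈ 45.0/1.73205 ≈ 25.9808
Hypotenuse = 2·25.9808 ≈ 51.9615

Short leg = 25.98, Hypotenuse = 51.96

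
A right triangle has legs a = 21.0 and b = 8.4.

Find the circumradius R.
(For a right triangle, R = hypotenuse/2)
Hypotenuse c = √(a² + b²) = √(441 + 70.56) = √511.56 ≈ 22.6177
R = c/2 ≈ 22.6177/2 ≈ 11.3088

R = 11.31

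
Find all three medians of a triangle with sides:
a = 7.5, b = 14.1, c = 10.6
Median formula: m_a = ½√(2b² + 2c² − a²) (and cyclically). a² = 56.25, b² = 198.81, c² = 112.36.
m_a = ½√(2·198.81 + 2·112.36 − 56.25) = ½√566.09 ≈ ½·23.7926 ≈ 11.8963
m_b = ½√(2·56.25 + 2·112.36 − 198.81) = ½√138.41 ≈ ½·11.7648 ≈ 5.88239
m_c = ½√(2·56.25 + 2·198.81 − 112.36) = ½√397.76 ≈ ½·19.9439 ≈ 9.97196

m_a = 11.9, m_b = 5.882, m_c = 9.972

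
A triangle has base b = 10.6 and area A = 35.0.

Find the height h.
A = ½·b·h  ⇒  h = 2A/b = 2·35.0/10.6 = 70/10.6 ≈ 6.60377

h = 6.604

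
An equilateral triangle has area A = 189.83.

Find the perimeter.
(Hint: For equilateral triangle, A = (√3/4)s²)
A = (√3/4)s²  ⇒  s² = 4A/√3 = 4·189.83/√3 = 759.32/1.73205 ≈ 438.394
s ≈ √438.394 ≈ 20.9379
Perimeter = 3s ≈ 3·20.9379 ≈ 62.8136

Perimeter = 62.81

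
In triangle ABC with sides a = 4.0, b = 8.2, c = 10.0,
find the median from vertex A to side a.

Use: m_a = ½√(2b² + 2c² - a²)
m_a = ½√(2·8.2² + 2·10.0² − 4.0²) = ½√(2·67.24 + 2·100 − 16) = ½√(134.48 + 200 − 16) = ½√318.48
√318.48 ≈ 17.846, so m_a ≈ 8.923

m_a = 8.923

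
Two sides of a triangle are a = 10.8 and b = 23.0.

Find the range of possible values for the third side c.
Triangle inequality: |a − b| < c < a + b
|a − b| = |10.8 − 23.0| = 12.2
a + b = 10.8 + 23.0 = 33.8

12.2 < c < 33.8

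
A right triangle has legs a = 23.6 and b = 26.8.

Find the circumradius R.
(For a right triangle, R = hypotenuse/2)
Hypotenuse c = √(a² + b²) = √(556.96 + 718.24) = √1275.2 ≈ 35.7099
R = c/2 ≈ 35.7099/2 ≈ 17.855

R = 17.85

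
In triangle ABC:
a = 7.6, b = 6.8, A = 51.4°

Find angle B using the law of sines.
a/sin(A) = b/sin(B)  ⇒  sin(B) = b·sin(A)/a = 6.8·sin(51.4°)/7.6
sin(51.4°) ≈ 0.78152
sin(B) ≈ 6.8·0.78152/7.6 ≈ 5.31434/7.6 ≈ 0.699255
B = arcsin(0.699255) ≈ 44.3673°
(Since b ≤ a we need B ≤ A, so the obtuse alternative 180° − 44.3673° ≈ 135.633° is rejected.)

B = 44.37°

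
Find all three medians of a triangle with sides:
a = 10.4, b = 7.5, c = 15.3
Median formula: m_a = ½√(2b² + 2c² − a²) (and cyclically). a² = 108.16, b² = 56.25, c² = 234.09.
m_a = ½√(2·56.25 + 2·234.09 − 108.16) = ½√472.52 ≈ ½·21.7375 ≈ 10.8688
m_b = ½√(2·108.16 + 2·234.09 − 56.25) = ½√628.25 ≈ ½·25.0649 ≈ 12.5325
m_c = ½√(2·108.16 + 2·56.25 − 234.09) = ½√94.73 ≈ ½·9.73293 ≈ 4.86647

m_a = 10.87, m_b = 12.53, m_c = 4.866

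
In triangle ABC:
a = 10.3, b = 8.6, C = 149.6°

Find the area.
Two sides and the included angle (SAS): A = ½·a·b·sin(C) = ½·10.3·8.6·sin(149.6°)
sin(149.6°) ≈ 0.506034
A ≈ ½·88.58·0.506034 = 44.29·0.506034 ≈ 22.4122

Area = 22.41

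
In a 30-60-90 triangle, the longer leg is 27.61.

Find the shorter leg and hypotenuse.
In a 30-60-90 triangle the sides are in ratio 1 : √3 : 2, so short leg = long leg/√3 and hypotenuse = 2·(short leg).
Short leg = 27.61/√3 ≈ 27.61/1.73205 ≈ 15.9406
Hypotenuse = 2·15.9406 ≈ 31.8813

Short leg = 15.94, Hypotenuse = 31.88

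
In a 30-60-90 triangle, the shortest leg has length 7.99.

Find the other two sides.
In a 30-60-90 triangle the sides are in ratio 1 : √3 : 2 (short leg : long leg : hypotenuse).
Long leg = 7.99·√3 ≈ 7.99·1.73205 ≈ 13.8391
Hypotenuse = 2·7.99 = 15.98

Long leg = 7.99√3 = 13.84, Hypotenuse = 15.98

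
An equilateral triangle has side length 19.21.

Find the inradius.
r = Area/s with s the semi-perimeter.
Area = (√3/4)·19.21² = (√3/4)·369.0241 ≈ 0.433013·369.0241 ≈ 159.792
s = 3·19.21/2 = 28.815
r ≈ 159.792/28.815 ≈ 5.54545
(Equivalently r = side/(2√3) = 19.21/3.4641 ≈ 5.54545.)

r = 5.545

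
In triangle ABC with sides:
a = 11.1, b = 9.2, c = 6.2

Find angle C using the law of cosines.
c² = a² + b² − 2ab·cos(C)  ⇒  cos(C) = (a² + b² − c²)/(2ab)
cos(C) = (11.1² + 9.2² − 6.2²)/(2·11.1·9.2) = (123.21 + 84.64 − 38.44)/204.24 = 169.41/204.24 ≈ 0.829465
C = arccos(0.829465) ≈ 33.9561°

C = 33.96°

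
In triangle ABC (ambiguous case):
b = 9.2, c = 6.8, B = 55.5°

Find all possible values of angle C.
b/sin(B) = c/sin(C)  ⇒  sin(C) = c·sin(B)/b = 6.8·sin(55.5°)/9.2
sin(55.5°) ≈ 0.824126
sin(C) ≈ 6.8·0.824126/9.2 ≈ 5.60406/9.2 ≈ 0.609137
Candidate 1: C₁ = arcsin(0.609137) ≈ 37.5271°  →  A = 180° − 55.5° − 37.5271° ≈ 86.9729° > 0, valid
Candidate 2: C₂ = 180° − C₁ ≈ 142.473°  →  A = 180° − 55.5° − 142.473° ≈ -17.9729° ≤ 0, not a valid triangle

C = 37.53° (one solution)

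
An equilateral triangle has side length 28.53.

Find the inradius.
r = Area/s with s the semi-perimeter.
Area = (√3/4)·28.53² = (√3/4)·813.9609 ≈ 0.433013·813.9609 ≈ 352.455
s = 3·28.53/2 = 42.795
r ≈ 352.455/42.795 ≈ 8.2359
(Equivalently r = side/(2√3) = 28.53/3.4641 ≈ 8.2359.)

r = 8.236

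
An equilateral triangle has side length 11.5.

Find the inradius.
r = Area/s with s the semi-perimeter.
Area = (√3/4)·11.5² = (√3/4)·132.25 ≈ 0.433013·132.25 ≈ 57.2659
s = 3·11.5/2 = 17.25
r ≈ 57.2659/17.25 ≈ 3.31976
(Equivalently r = side/(2√3) = 11.5/3.4641 ≈ 3.31976.)

r = 3.32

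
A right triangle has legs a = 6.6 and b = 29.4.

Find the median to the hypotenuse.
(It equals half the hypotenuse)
Hypotenuse c = √(a² + b²) = √(43.56 + 864.36) = √907.92 ≈ 30.1317
Median to hypotenuse = c/2 ≈ 30.1317/2 ≈ 15.0659

Median = 15.07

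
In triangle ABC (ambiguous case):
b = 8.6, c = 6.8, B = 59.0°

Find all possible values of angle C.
b/sin(B) = c/sin(C)  ⇒  sin(C) = c·sin(B)/b = 6.8·sin(59.0°)/8.6
sin(59.0°) ≈ 0.857167
sin(C) ≈ 6.8·0.857167/8.6 ≈ 5.82874/8.6 ≈ 0.67776
Candidate 1: C₁ = arcsin(0.67776) ≈ 42.6689°  →  A = 180° − 59.0° − 42.6689° ≈ 78.3311° > 0, valid
Candidate 2: C₂ = 180° − C₁ ≈ 137.331°  →  A = 180° − 59.0° − 137.331° ≈ -16.3311° ≤ 0, not a valid triangle

C = 42.67° (one solution)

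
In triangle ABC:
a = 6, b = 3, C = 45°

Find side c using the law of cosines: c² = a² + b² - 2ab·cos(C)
c² = 6² + 3² − 2·6·3·cos(45°)
cos(45°) ≈ 0.707107
c² ≈ 36 + 9 − 36·(0.707107) ≈ 45 − 25.4558 ≈ 19.5442
c ≈ √19.5442 ≈ 4.42088

c = 4.421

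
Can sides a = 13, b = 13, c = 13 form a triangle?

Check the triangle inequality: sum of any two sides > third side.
a + b vs c: 13 + 13 = 26 > 13  ✓
a + c vs b: 13 + 13 = 26 > 13  ✓
b + c vs a: 13 + 13 = 26 > 13  ✓

Yes, triangle inequality satisfied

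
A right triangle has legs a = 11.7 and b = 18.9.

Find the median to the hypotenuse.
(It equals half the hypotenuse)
Hypotenuse c = √(a² + b²) = √(136.89 + 357.21) = √494.1 ≈ 22.2284
Median to hypotenuse = c/2 ≈ 22.2284/2 ≈ 11.1142

Median = 11.11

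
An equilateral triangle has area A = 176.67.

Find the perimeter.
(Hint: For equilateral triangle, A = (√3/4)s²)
A = (√3/4)s²  ⇒  s² = 4A/√3 = 4·176.67/√3 = 706.68/1.73205 ≈ 408.002
s ≈ √408.002 ≈ 20.1991
Perimeter = 3s ≈ 3·20.1991 ≈ 60.5972

Perimeter = 60.6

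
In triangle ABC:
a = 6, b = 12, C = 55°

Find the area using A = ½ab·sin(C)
A = ½·a·b·sin(C) = ½·6·12·sin(55°)
sin(55°) ≈ 0.819152
A ≈ ½·72·0.819152 = 36·0.819152 ≈ 29.4895

Area = 29.49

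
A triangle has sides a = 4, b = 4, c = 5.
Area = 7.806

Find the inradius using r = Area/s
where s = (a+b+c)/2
s = (4 + 4 + 5)/2 = 13/2 = 6.5
r = Area/s = 7.806/6.5 ≈ 1.20092

r = 1.201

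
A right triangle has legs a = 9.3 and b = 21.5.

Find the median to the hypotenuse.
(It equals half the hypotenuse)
Hypotenuse c = √(a² + b²) = √(86.49 + 462.25) = √548.74 ≈ 23.4252
Median to hypotenuse = c/2 ≈ 23.4252/2 ≈ 11.7126

Median = 11.71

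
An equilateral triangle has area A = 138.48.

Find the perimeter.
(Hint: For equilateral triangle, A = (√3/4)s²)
A = (√3/4)s²  ⇒  s² = 4A/√3 = 4·138.48/√3 = 553.92/1.73205 ≈ 319.806
s ≈ √319.806 ≈ 17.8831
Perimeter = 3s ≈ 3·17.8831 ≈ 53.6493

Perimeter = 53.65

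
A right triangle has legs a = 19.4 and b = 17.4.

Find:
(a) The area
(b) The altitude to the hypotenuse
(a) The legs are perpendicular, so Area = ½·a·b = ½·19.4·17.4 = ½·337.56 = 168.78
(b) Hypotenuse c = √(a² + b²) = √(376.36 + 302.76) = √679.12 ≈ 26.0599
    Area = ½·c·h_c  ⇒  h_c = 2·Area/c = 337.56/26.0599 ≈ 12.9532

Area = 168.78, h_c = 12.95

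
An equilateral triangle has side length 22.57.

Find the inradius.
r = Area/s with s the semi-perimeter.
Area = (√3/4)·22.57² = (√3/4)·509.4049 ≈ 0.433013·509.4049 ≈ 220.579
s = 3·22.57/2 = 33.855
r ≈ 220.579/33.855 ≈ 6.5154
(Equivalently r = side/(2√3) = 22.57/3.4641 ≈ 6.5154.)

r = 6.515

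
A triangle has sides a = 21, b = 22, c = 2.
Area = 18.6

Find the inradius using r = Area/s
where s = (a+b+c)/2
s = (21 + 22 + 2)/2 = 45/2 = 22.5
r = Area/s = 18.6/22.5 ≈ 0.826667

r = 0.8267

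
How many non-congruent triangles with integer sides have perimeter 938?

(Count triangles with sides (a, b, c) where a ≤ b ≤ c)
Let a ≤ b ≤ c with a + b + c = 938. The only binding inequality is a + b > c, i.e. 938 − c > c, so c < 938/2; and c ≥ 938/3 since c is the largest side.
So 313 ≤ c ≤ 468. For each c, b runs from ⌈(938 − c)/2⌉ up to c (then a = 938 − b − c satisfies 1 ≤ a ≤ b automatically), giving c − ⌈(938 − c)/2⌉ + 1 choices.
Summing over c: 1 + 3 + 4 + 6 + … + 232 + 234  (156 terms, c = 313, …, 468) = 18330
Check (closed form: nearest integer to p²/48 for even p, (p+3)²/48 for odd p): 938²/48 = 879844/48 ≈ 18330.08 → 18330

18330 triangles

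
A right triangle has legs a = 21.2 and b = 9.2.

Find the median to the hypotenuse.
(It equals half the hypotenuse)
Hypotenuse c = √(a² + b²) = √(449.44 + 84.64) = √534.08 ≈ 23.1102
Median to hypotenuse = c/2 ≈ 23.1102/2 ≈ 11.5551

Median = 11.56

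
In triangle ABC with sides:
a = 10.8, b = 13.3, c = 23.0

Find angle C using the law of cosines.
c² = a² + b² − 2ab·cos(C)  ⇒  cos(C) = (a² + b² − c²)/(2ab)
cos(C) = (10.8² + 13.3² − 23.0²)/(2·10.8·13.3) = (116.64 + 176.89 − 529)/287.28 = -235.47/287.28 ≈ -0.819653
C = arccos(-0.819653) ≈ 145.05°

C = 145.1°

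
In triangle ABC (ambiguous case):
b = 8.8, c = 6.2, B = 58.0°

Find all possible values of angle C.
b/sin(B) = c/sin(C)  ⇒  sin(C) = c·sin(B)/b = 6.2·sin(58.0°)/8.8
sin(58.0°) ≈ 0.848048
sin(C) ≈ 6.2·0.848048/8.8 ≈ 5.2579/8.8 ≈ 0.597488
Candidate 1: C₁ = arcsin(0.597488) ≈ 36.6902°  →  A = 180° − 58.0° − 36.6902° ≈ 85.3098° > 0, valid
Candidate 2: C₂ = 180° − C₁ ≈ 143.31°  →  A = 180° − 58.0° − 143.31° ≈ -21.3098° ≤ 0, not a valid triangle

C = 36.69° (one solution)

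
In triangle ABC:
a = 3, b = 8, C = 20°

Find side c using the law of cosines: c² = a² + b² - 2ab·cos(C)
c² = 3² + 8² − 2·3·8·cos(20°)
cos(20°) ≈ 0.939693
c² ≈ 9 + 64 − 48·(0.939693) ≈ 73 − 45.1052 ≈ 27.8948
c ≈ √27.8948 ≈ 5.28155

c = 5.282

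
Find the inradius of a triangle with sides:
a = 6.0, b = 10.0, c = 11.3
r = Area/s where s is the semi-perimeter.
s = (6.0 + 10.0 + 11.3)/2 = 27.3/2 = 13.65
Area = √(s(s−a)(s−b)(s−c)) = √(13.65·7.65·3.65·2.35) ≈ √895.684 ≈ 29.928
r ≈ 29.928/13.65 ≈ 2.19253

r = 2.193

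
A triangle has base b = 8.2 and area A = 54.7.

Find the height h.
A = ½·b·h  ⇒  h = 2A/b = 2·54.7/8.2 = 109.4/8.2 ≈ 13.3415

h = 13.34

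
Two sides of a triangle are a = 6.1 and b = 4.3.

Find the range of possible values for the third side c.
Triangle inequality: |a − b| < c < a + b
|a − b| = |6.1 − 4.3| = 1.8
a + b = 6.1 + 4.3 = 10.4

1.8 < c < 10.4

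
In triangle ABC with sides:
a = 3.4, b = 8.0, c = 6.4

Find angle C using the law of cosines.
c² = a² + b² − 2ab·cos(C)  ⇒  cos(C) = (a² + b² − c²)/(2ab)
cos(C) = (3.4² + 8.0² − 6.4²)/(2·3.4·8.0) = (11.56 + 64 − 40.96)/54.4 = 34.6/54.4 ≈ 0.636029
C = arccos(0.636029) ≈ 50.5036°

C = 50.5°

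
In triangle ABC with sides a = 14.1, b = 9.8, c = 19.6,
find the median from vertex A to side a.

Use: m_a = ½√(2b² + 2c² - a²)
m_a = ½√(2·9.8² + 2·19.6² − 14.1²) = ½√(2·96.04 + 2·384.16 − 198.81) = ½√(192.08 + 768.32 − 198.81) = ½√761.59
√761.59 ≈ 27.5969, so m_a ≈ 13.7985

m_a = 13.8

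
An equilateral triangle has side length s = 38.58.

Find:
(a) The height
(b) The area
(a) The height splits the triangle into two 30-60-90 halves: h = s·√3/2 = 38.58·1.73205/2 ≈ 66.8225/2 ≈ 33.4113
(b) Area = (√3/4)·s² = (√3/4)·38.58² = (√3/4)·1488.4164 ≈ 0.433013·1488.4164 ≈ 644.503

Height = 33.41, Area = 644.5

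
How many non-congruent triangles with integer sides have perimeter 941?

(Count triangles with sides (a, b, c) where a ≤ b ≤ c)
Let a ≤ b ≤ c with a + b + c = 941. The only binding inequality is a + b > c, i.e. 941 − c > c, so c < 941/2; and c ≥ 941/3 since c is the largest side.
So 314 ≤ c ≤ 470. For each c, b runs from ⌈(941 − c)/2⌉ up to c (then a = 941 − b − c satisfies 1 ≤ a ≤ b automatically), giving c − ⌈(941 − c)/2⌉ + 1 choices.
Summing over c: 1 + 3 + 4 + 6 + … + 234 + 235  (157 terms, c = 314, …, 470) = 18565
Check (closed form: nearest integer to p²/48 for even p, (p+3)²/48 for odd p): (941+3)²/48 = 944²/48 = 891136/48 ≈ 18565.33 → 18565

18565 triangles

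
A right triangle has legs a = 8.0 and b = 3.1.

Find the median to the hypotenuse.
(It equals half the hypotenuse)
Hypotenuse c = √(a² + b²) = √(64 + 9.61) = √73.61 ≈ 8.57963
Median to hypotenuse = c/2 ≈ 8.57963/2 ≈ 4.28981

Median = 4.29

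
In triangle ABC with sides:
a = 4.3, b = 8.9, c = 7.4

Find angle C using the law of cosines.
c² = a² + b² − 2ab·cos(C)  ⇒  cos(C) = (a² + b² − c²)/(2ab)
cos(C) = (4.3² + 8.9² − 7.4²)/(2·4.3·8.9) = (18.49 + 79.21 − 54.76)/76.54 = 42.94/76.54 ≈ 0.561014
C = arccos(0.561014) ≈ 55.8741°

C = 55.87°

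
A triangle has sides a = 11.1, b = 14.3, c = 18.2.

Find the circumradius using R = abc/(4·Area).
First find the area with Heron's formula.
s = (11.1 + 14.3 + 18.2)/2 = 21.8
Area = √(s(s−a)(s−b)(s−c)) = √(21.8·10.7·7.5·3.6) ≈ √6298.02 ≈ 79.3601
abc = 11.1·14.3·18.2 = 2888.886
R = abc/(4·Area) ≈ 2888.886/(4·79.3601) = 2888.886/317.44 ≈ 9.10057

R = 9.101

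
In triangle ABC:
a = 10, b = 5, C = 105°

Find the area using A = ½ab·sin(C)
A = ½·a·b·sin(C) = ½·10·5·sin(105°)
sin(105°) ≈ 0.965926
A ≈ ½·50·0.965926 = 25·0.965926 ≈ 24.1481

Area = 24.15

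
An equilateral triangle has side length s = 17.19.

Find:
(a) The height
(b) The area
(a) The height splits the triangle into two 30-60-90 halves: h = s·√3/2 = 17.19·1.73205/2 ≈ 29.774/2 ≈ 14.887
(b) Area = (√3/4)·s² = (√3/4)·17.19² = (√3/4)·295.4961 ≈ 0.433013·295.4961 ≈ 127.954

Height = 14.89, Area = 128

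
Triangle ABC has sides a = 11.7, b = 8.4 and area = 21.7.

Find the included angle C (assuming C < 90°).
Area = ½·a·b·sin(C)  ⇒  sin(C) = 2·Area/(a·b) = 2·21.7/(11.7·8.4) = 43.4/98.28 ≈ 0.441595
C = arcsin(0.441595) ≈ 26.2057° (taking the acute solution since C < 90°)

C = 26.21°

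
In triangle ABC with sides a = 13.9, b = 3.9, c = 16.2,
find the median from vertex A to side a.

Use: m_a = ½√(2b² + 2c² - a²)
m_a = ½√(2·3.9² + 2·16.2² − 13.9²) = ½√(2·15.21 + 2·262.44 − 193.21) = ½√(30.42 + 524.88 − 193.21) = ½√362.09
√362.09 ≈ 19.0287, so m_a ≈ 9.51433

m_a = 9.514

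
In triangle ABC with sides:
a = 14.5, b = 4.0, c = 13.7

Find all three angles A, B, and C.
Law of cosines for each angle (a² = 210.25, b² = 16, c² = 187.69):
cos(A) = (b² + c² − a²)/(2bc) = (16 + 187.69 − 210.25)/(2·4.0·13.7) = -6.56/109.6 ≈ -0.059854  ⇒  A ≈ 93.4314°
cos(B) = (a² + c² − b²)/(2ac) = (210.25 + 187.69 − 16)/(2·14.5·13.7) = 381.94/397.3 ≈ 0.961339  ⇒  B ≈ 15.9839°
cos(C) = (a² + b² − c²)/(2ab) = (210.25 + 16 − 187.69)/(2·14.5·4.0) = 38.56/116 ≈ 0.332414  ⇒  C ≈ 70.5847°
Check: A + B + C ≈ 180°

A = 93.43°, B = 15.98°, C = 70.58°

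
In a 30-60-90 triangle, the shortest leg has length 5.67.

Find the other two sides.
In a 30-60-90 triangle the sides are in ratio 1 : √3 : 2 (short leg : long leg : hypotenuse).
Long leg = 5.67·√3 ≈ 5.67·1.73205 ≈ 9.82073
Hypotenuse = 2·5.67 = 11.34

Long leg = 5.67√3 = 9.821, Hypotenuse = 11.34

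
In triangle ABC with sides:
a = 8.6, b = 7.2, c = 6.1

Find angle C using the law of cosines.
c² = a² + b² − 2ab·cos(C)  ⇒  cos(C) = (a² + b² − c²)/(2ab)
cos(C) = (8.6² + 7.2² − 6.1²)/(2·8.6·7.2) = (73.96 + 51.84 − 37.21)/123.84 = 88.59/123.84 ≈ 0.715359
C = arccos(0.715359) ≈ 44.3274°

C = 44.33°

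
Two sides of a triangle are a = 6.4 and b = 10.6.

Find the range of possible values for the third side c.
Triangle inequality: |a − b| < c < a + b
|a − b| = |6.4 − 10.6| = 4.2
a + b = 6.4 + 10.6 = 17

4.2 < c < 17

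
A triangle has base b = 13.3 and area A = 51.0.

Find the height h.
A = ½·b·h  ⇒  h = 2A/b = 2·51.0/13.3 = 102/13.3 ≈ 7.66917

h = 7.669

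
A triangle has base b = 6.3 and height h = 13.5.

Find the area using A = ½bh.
A = ½·b·h = ½·6.3·13.5 = ½·85.05 = 42.525

Area = 42.525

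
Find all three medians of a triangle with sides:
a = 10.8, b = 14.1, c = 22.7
Median formula: m_a = ½√(2b² + 2c² − a²) (and cyclically). a² = 116.64, b² = 198.81, c² = 515.29.
m_a = ½√(2·198.81 + 2·515.29 − 116.64) = ½√1311.56 ≈ ½·36.2155 ≈ 18.1077
m_b = ½√(2·116.64 + 2·515.29 − 198.81) = ½√1065.05 ≈ ½·32.6351 ≈ 16.3176
m_c = ½√(2·116.64 + 2·198.81 − 515.29) = ½√115.61 ≈ ½·10.7522 ≈ 5.3761

m_a = 18.11, m_b = 16.32, m_c = 5.376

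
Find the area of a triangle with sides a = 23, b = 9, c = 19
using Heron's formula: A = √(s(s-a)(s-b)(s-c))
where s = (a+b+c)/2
s = (23 + 9 + 19)/2 = 51/2 = 25.5
s − a = 2.5, s − b = 16.5, s − c = 6.5
s(s−a)(s−b)(s−c) = 25.5·2.5·16.5·6.5 = 6837.1875
Area = √6837.1875 ≈ 82.6873

s = 25.5, Area = 82.69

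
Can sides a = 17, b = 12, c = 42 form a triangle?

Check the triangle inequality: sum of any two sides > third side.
a + b vs c: 17 + 12 = 29 ≤ 42  ✗
a + c vs b: 17 + 42 = 59 > 12  ✓
b + c vs a: 12 + 42 = 54 > 17  ✓

No: 17 + 12 = 29 is not > 42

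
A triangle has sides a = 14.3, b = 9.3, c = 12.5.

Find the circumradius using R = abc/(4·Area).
First find the area with Heron's formula.
s = (14.3 + 9.3 + 12.5)/2 = 18.05
Area = √(s(s−a)(s−b)(s−c)) = √(18.05·3.75·8.75·5.55) ≈ √3287.07 ≈ 57.333
abc = 14.3·9.3·12.5 = 1662.375
R = abc/(4·Area) ≈ 1662.375/(4·57.333) = 1662.375/229.332 ≈ 7.24877

R = 7.249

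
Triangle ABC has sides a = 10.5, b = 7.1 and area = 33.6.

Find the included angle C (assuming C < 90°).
Area = ½·a·b·sin(C)  ⇒  sin(C) = 2·Area/(a·b) = 2·33.6/(10.5·7.1) = 67.2/74.55 ≈ 0.901408
C = arcsin(0.901408) ≈ 64.3438° (taking the acute solution since C < 90°)

C = 64.34°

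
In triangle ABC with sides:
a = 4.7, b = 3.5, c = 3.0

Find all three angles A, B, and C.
Law of cosines for each angle (a² = 22.09, b² = 12.25, c² = 9):
cos(A) = (b² + c² − a²)/(2bc) = (12.25 + 9 − 22.09)/(2·3.5·3.0) = -0.84/21 ≈ -0.04  ⇒  A ≈ 92.2924°
cos(B) = (a² + c² − b²)/(2ac) = (22.09 + 9 − 12.25)/(2·4.7·3.0) = 18.84/28.2 ≈ 0.668085  ⇒  B ≈ 48.0806°
cos(C) = (a² + b² − c²)/(2ab) = (22.09 + 12.25 − 9)/(2·4.7·3.5) = 25.34/32.9 ≈ 0.770213  ⇒  C ≈ 39.627°
Check: A + B + C ≈ 180°

A = 92.29°, B = 48.08°, C = 39.63°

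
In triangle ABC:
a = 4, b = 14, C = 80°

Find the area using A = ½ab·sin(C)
A = ½·a·b·sin(C) = ½·4·14·sin(80°)
sin(80°) ≈ 0.984808
A ≈ ½·56·0.984808 = 28·0.984808 ≈ 27.5746

Area = 27.57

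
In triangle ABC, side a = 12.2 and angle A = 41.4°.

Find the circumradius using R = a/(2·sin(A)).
R = a/(2·sin(A)) = 12.2/(2·sin(41.4°))
sin(41.4°) ≈ 0.661312
R ≈ 12.2/(2·0.661312) = 12.2/1.32262 ≈ 9.22409

R = 9.224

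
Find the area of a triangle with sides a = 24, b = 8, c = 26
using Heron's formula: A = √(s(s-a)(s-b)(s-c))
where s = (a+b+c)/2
s = (24 + 8 + 26)/2 = 58/2 = 29
s − a = 5, s − b = 21, s − c = 3
s(s−a)(s−b)(s−c) = 29·5·21·3 = 9135
Area = √9135 ≈ 95.5772

s = 29.0, Area = 95.58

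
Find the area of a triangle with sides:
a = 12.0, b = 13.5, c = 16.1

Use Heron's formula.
s = (12.0 + 13.5 + 16.1)/2 = 41.6/2 = 20.8
s − a = 8.8, s − b = 7.3, s − c = 4.7
s(s−a)(s−b)(s−c) = 20.8·8.8·7.3·4.7 ≈ 6280.1
Area = √6280.1 ≈ 79.2471

Area = 79.25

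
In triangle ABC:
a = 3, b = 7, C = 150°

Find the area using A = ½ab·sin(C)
A = ½·a·b·sin(C) = ½·3·7·sin(150°)
sin(150°) ≈ 0.5
A ≈ ½·21·0.5 = 10.5·0.5 ≈ 5.25

Area = 5.25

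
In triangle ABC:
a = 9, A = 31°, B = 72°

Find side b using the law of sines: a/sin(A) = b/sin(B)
a/sin(A) = b/sin(B)  ⇒  b = a·sin(B)/sin(A) = 9·sin(72°)/sin(31°)
sin(72°) ≈ 0.951057, sin(31°) ≈ 0.515038
b ≈ 9·0.951057/0.515038 ≈ 8.55951/0.515038 ≈ 16.6192

b = 16.62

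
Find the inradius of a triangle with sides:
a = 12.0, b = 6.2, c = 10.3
r = Area/s where s is the semi-perimeter.
s = (12.0 + 6.2 + 10.3)/2 = 28.5/2 = 14.25
Area = √(s(s−a)(s−b)(s−c)) = √(14.25·2.25·8.05·3.95) ≈ √1019.51 ≈ 31.9297
r ≈ 31.9297/14.25 ≈ 2.24068

r = 2.241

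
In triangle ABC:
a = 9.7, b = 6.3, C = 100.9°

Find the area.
Two sides and the included angle (SAS): A = ½·a·b·sin(C) = ½·9.7·6.3·sin(100.9°)
sin(100.9°) ≈ 0.981959
A ≈ ½·61.11·0.981959 = 30.555·0.981959 ≈ 30.0037

Area = 30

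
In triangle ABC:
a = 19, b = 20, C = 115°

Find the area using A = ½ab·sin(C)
A = ½·a·b·sin(C) = ½·19·20·sin(115°)
sin(115°) ≈ 0.906308
A ≈ ½·380·0.906308 = 190·0.906308 ≈ 172.198

Area = 172.2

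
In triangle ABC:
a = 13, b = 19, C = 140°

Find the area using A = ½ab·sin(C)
A = ½·a·b·sin(C) = ½·13·19·sin(140°)
sin(140°) ≈ 0.642788
A ≈ ½·247·0.642788 = 123.5·0.642788 ≈ 79.3843

Area = 79.38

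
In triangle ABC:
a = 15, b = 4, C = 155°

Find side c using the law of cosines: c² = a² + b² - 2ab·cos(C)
c² = 15² + 4² − 2·15·4·cos(155°)
cos(155°) ≈ -0.906308
c² ≈ 225 + 16 − 120·(-0.906308) ≈ 241 + 108.757 ≈ 349.757
c ≈ √349.757 ≈ 18.7018

c = 18.7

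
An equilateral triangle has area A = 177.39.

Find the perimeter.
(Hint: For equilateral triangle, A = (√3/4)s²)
A = (√3/4)s²  ⇒  s² = 4A/√3 = 4·177.39/√3 = 709.56/1.73205 ≈ 409.665
s ≈ √409.665 ≈ 20.2402
Perimeter = 3s ≈ 3·20.2402 ≈ 60.7205

Perimeter = 60.72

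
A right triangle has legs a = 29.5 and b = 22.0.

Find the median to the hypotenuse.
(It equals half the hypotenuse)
Hypotenuse c = √(a² + b²) = √(870.25 + 484) = √1354.25 ≈ 36.8001
Median to hypotenuse = c/2 ≈ 36.8001/2 ≈ 18.4001

Median = 18.4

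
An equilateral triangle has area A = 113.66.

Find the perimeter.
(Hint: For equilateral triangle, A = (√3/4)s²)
A = (√3/4)s²  ⇒  s² = 4A/√3 = 4·113.66/√3 = 454.64/1.73205 ≈ 262.487
s ≈ √262.487 ≈ 16.2014
Perimeter = 3s ≈ 3·16.2014 ≈ 48.6043

Perimeter = 48.6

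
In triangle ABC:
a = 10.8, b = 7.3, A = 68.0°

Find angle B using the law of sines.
a/sin(A) = b/sin(B)  ⇒  sin(B) = b·sin(A)/a = 7.3·sin(68.0°)/10.8
sin(68.0°) ≈ 0.927184
sin(B) ≈ 7.3·0.927184/10.8 ≈ 6.76844/10.8 ≈ 0.626708
B = arcsin(0.626708) ≈ 38.8076°
(Since b ≤ a we need B ≤ A, so the obtuse alternative 180° − 38.8076° ≈ 141.192° is rejected.)

B = 38.81°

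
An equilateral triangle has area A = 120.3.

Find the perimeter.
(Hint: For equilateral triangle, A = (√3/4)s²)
A = (√3/4)s²  ⇒  s² = 4A/√3 = 4·120.3/√3 = 481.2/1.73205 ≈ 277.821
s ≈ √277.821 ≈ 16.668
Perimeter = 3s ≈ 3·16.668 ≈ 50.0039

Perimeter = 50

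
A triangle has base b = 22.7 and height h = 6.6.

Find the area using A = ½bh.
A = ½·b·h = ½·22.7·6.6 = ½·149.82 = 74.91

Area = 74.91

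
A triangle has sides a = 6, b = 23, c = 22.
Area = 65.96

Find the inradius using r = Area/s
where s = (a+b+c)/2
s = (6 + 23 + 22)/2 = 51/2 = 25.5
r = Area/s = 65.96/25.5 ≈ 2.58667

r = 2.587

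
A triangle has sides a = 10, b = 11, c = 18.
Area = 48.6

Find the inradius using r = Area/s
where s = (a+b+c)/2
s = (10 + 11 + 18)/2 = 39/2 = 19.5
r = Area/s = 48.6/19.5 ≈ 2.49231

r = 2.492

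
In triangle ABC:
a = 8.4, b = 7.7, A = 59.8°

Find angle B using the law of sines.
a/sin(A) = b/sin(B)  ⇒  sin(B) = b·sin(A)/a = 7.7·sin(59.8°)/8.4
sin(59.8°) ≈ 0.864275
sin(B) ≈ 7.7·0.864275/8.4 ≈ 6.65492/8.4 ≈ 0.792252
B = arcsin(0.792252) ≈ 52.3965°
(Since b ≤ a we need B ≤ A, so the obtuse alternative 180° − 52.3965° ≈ 127.604° is rejected.)

B = 52.4°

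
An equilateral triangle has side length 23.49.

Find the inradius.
r = Area/s with s the semi-perimeter.
Area = (√3/4)·23.49² = (√3/4)·551.7801 ≈ 0.433013·551.7801 ≈ 238.928
s = 3·23.49/2 = 35.235
r ≈ 238.928/35.235 ≈ 6.78098
(Equivalently r = side/(2√3) = 23.49/3.4641 ≈ 6.78098.)

r = 6.781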